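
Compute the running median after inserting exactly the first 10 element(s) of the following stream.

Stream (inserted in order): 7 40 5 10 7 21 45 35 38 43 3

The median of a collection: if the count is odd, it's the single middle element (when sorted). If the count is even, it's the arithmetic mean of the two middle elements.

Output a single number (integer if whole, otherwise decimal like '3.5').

Step 1: insert 7 -> lo=[7] (size 1, max 7) hi=[] (size 0) -> median=7
Step 2: insert 40 -> lo=[7] (size 1, max 7) hi=[40] (size 1, min 40) -> median=23.5
Step 3: insert 5 -> lo=[5, 7] (size 2, max 7) hi=[40] (size 1, min 40) -> median=7
Step 4: insert 10 -> lo=[5, 7] (size 2, max 7) hi=[10, 40] (size 2, min 10) -> median=8.5
Step 5: insert 7 -> lo=[5, 7, 7] (size 3, max 7) hi=[10, 40] (size 2, min 10) -> median=7
Step 6: insert 21 -> lo=[5, 7, 7] (size 3, max 7) hi=[10, 21, 40] (size 3, min 10) -> median=8.5
Step 7: insert 45 -> lo=[5, 7, 7, 10] (size 4, max 10) hi=[21, 40, 45] (size 3, min 21) -> median=10
Step 8: insert 35 -> lo=[5, 7, 7, 10] (size 4, max 10) hi=[21, 35, 40, 45] (size 4, min 21) -> median=15.5
Step 9: insert 38 -> lo=[5, 7, 7, 10, 21] (size 5, max 21) hi=[35, 38, 40, 45] (size 4, min 35) -> median=21
Step 10: insert 43 -> lo=[5, 7, 7, 10, 21] (size 5, max 21) hi=[35, 38, 40, 43, 45] (size 5, min 35) -> median=28

Answer: 28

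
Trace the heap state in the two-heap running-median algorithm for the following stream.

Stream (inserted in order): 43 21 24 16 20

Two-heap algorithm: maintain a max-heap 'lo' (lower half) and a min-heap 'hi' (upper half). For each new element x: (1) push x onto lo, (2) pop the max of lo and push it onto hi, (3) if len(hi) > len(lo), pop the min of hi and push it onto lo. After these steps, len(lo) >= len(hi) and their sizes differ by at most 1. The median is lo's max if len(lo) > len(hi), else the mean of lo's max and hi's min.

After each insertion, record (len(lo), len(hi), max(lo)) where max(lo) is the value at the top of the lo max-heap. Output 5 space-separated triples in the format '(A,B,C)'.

Step 1: insert 43 -> lo=[43] hi=[] -> (len(lo)=1, len(hi)=0, max(lo)=43)
Step 2: insert 21 -> lo=[21] hi=[43] -> (len(lo)=1, len(hi)=1, max(lo)=21)
Step 3: insert 24 -> lo=[21, 24] hi=[43] -> (len(lo)=2, len(hi)=1, max(lo)=24)
Step 4: insert 16 -> lo=[16, 21] hi=[24, 43] -> (len(lo)=2, len(hi)=2, max(lo)=21)
Step 5: insert 20 -> lo=[16, 20, 21] hi=[24, 43] -> (len(lo)=3, len(hi)=2, max(lo)=21)

Answer: (1,0,43) (1,1,21) (2,1,24) (2,2,21) (3,2,21)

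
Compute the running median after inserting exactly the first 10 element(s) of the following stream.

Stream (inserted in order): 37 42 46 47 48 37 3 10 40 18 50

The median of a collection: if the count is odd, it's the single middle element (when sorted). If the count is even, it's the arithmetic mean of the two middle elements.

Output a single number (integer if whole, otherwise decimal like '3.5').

Answer: 38.5

Derivation:
Step 1: insert 37 -> lo=[37] (size 1, max 37) hi=[] (size 0) -> median=37
Step 2: insert 42 -> lo=[37] (size 1, max 37) hi=[42] (size 1, min 42) -> median=39.5
Step 3: insert 46 -> lo=[37, 42] (size 2, max 42) hi=[46] (size 1, min 46) -> median=42
Step 4: insert 47 -> lo=[37, 42] (size 2, max 42) hi=[46, 47] (size 2, min 46) -> median=44
Step 5: insert 48 -> lo=[37, 42, 46] (size 3, max 46) hi=[47, 48] (size 2, min 47) -> median=46
Step 6: insert 37 -> lo=[37, 37, 42] (size 3, max 42) hi=[46, 47, 48] (size 3, min 46) -> median=44
Step 7: insert 3 -> lo=[3, 37, 37, 42] (size 4, max 42) hi=[46, 47, 48] (size 3, min 46) -> median=42
Step 8: insert 10 -> lo=[3, 10, 37, 37] (size 4, max 37) hi=[42, 46, 47, 48] (size 4, min 42) -> median=39.5
Step 9: insert 40 -> lo=[3, 10, 37, 37, 40] (size 5, max 40) hi=[42, 46, 47, 48] (size 4, min 42) -> median=40
Step 10: insert 18 -> lo=[3, 10, 18, 37, 37] (size 5, max 37) hi=[40, 42, 46, 47, 48] (size 5, min 40) -> median=38.5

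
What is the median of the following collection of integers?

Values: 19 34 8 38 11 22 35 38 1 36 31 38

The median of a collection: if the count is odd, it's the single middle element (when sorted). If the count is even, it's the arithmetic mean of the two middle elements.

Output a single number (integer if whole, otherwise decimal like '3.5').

Step 1: insert 19 -> lo=[19] (size 1, max 19) hi=[] (size 0) -> median=19
Step 2: insert 34 -> lo=[19] (size 1, max 19) hi=[34] (size 1, min 34) -> median=26.5
Step 3: insert 8 -> lo=[8, 19] (size 2, max 19) hi=[34] (size 1, min 34) -> median=19
Step 4: insert 38 -> lo=[8, 19] (size 2, max 19) hi=[34, 38] (size 2, min 34) -> median=26.5
Step 5: insert 11 -> lo=[8, 11, 19] (size 3, max 19) hi=[34, 38] (size 2, min 34) -> median=19
Step 6: insert 22 -> lo=[8, 11, 19] (size 3, max 19) hi=[22, 34, 38] (size 3, min 22) -> median=20.5
Step 7: insert 35 -> lo=[8, 11, 19, 22] (size 4, max 22) hi=[34, 35, 38] (size 3, min 34) -> median=22
Step 8: insert 38 -> lo=[8, 11, 19, 22] (size 4, max 22) hi=[34, 35, 38, 38] (size 4, min 34) -> median=28
Step 9: insert 1 -> lo=[1, 8, 11, 19, 22] (size 5, max 22) hi=[34, 35, 38, 38] (size 4, min 34) -> median=22
Step 10: insert 36 -> lo=[1, 8, 11, 19, 22] (size 5, max 22) hi=[34, 35, 36, 38, 38] (size 5, min 34) -> median=28
Step 11: insert 31 -> lo=[1, 8, 11, 19, 22, 31] (size 6, max 31) hi=[34, 35, 36, 38, 38] (size 5, min 34) -> median=31
Step 12: insert 38 -> lo=[1, 8, 11, 19, 22, 31] (size 6, max 31) hi=[34, 35, 36, 38, 38, 38] (size 6, min 34) -> median=32.5

Answer: 32.5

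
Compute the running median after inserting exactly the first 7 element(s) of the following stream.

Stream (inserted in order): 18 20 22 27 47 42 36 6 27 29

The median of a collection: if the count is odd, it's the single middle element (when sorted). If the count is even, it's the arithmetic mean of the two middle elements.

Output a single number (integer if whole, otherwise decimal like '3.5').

Step 1: insert 18 -> lo=[18] (size 1, max 18) hi=[] (size 0) -> median=18
Step 2: insert 20 -> lo=[18] (size 1, max 18) hi=[20] (size 1, min 20) -> median=19
Step 3: insert 22 -> lo=[18, 20] (size 2, max 20) hi=[22] (size 1, min 22) -> median=20
Step 4: insert 27 -> lo=[18, 20] (size 2, max 20) hi=[22, 27] (size 2, min 22) -> median=21
Step 5: insert 47 -> lo=[18, 20, 22] (size 3, max 22) hi=[27, 47] (size 2, min 27) -> median=22
Step 6: insert 42 -> lo=[18, 20, 22] (size 3, max 22) hi=[27, 42, 47] (size 3, min 27) -> median=24.5
Step 7: insert 36 -> lo=[18, 20, 22, 27] (size 4, max 27) hi=[36, 42, 47] (size 3, min 36) -> median=27

Answer: 27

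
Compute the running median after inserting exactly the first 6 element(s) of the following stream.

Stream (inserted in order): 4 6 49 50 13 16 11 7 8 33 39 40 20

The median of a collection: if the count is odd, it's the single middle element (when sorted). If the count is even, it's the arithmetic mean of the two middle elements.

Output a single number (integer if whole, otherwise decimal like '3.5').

Answer: 14.5

Derivation:
Step 1: insert 4 -> lo=[4] (size 1, max 4) hi=[] (size 0) -> median=4
Step 2: insert 6 -> lo=[4] (size 1, max 4) hi=[6] (size 1, min 6) -> median=5
Step 3: insert 49 -> lo=[4, 6] (size 2, max 6) hi=[49] (size 1, min 49) -> median=6
Step 4: insert 50 -> lo=[4, 6] (size 2, max 6) hi=[49, 50] (size 2, min 49) -> median=27.5
Step 5: insert 13 -> lo=[4, 6, 13] (size 3, max 13) hi=[49, 50] (size 2, min 49) -> median=13
Step 6: insert 16 -> lo=[4, 6, 13] (size 3, max 13) hi=[16, 49, 50] (size 3, min 16) -> median=14.5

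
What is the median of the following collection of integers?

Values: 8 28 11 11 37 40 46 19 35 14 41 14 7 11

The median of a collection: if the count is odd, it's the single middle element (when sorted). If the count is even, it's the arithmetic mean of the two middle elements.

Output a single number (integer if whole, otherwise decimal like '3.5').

Step 1: insert 8 -> lo=[8] (size 1, max 8) hi=[] (size 0) -> median=8
Step 2: insert 28 -> lo=[8] (size 1, max 8) hi=[28] (size 1, min 28) -> median=18
Step 3: insert 11 -> lo=[8, 11] (size 2, max 11) hi=[28] (size 1, min 28) -> median=11
Step 4: insert 11 -> lo=[8, 11] (size 2, max 11) hi=[11, 28] (size 2, min 11) -> median=11
Step 5: insert 37 -> lo=[8, 11, 11] (size 3, max 11) hi=[28, 37] (size 2, min 28) -> median=11
Step 6: insert 40 -> lo=[8, 11, 11] (size 3, max 11) hi=[28, 37, 40] (size 3, min 28) -> median=19.5
Step 7: insert 46 -> lo=[8, 11, 11, 28] (size 4, max 28) hi=[37, 40, 46] (size 3, min 37) -> median=28
Step 8: insert 19 -> lo=[8, 11, 11, 19] (size 4, max 19) hi=[28, 37, 40, 46] (size 4, min 28) -> median=23.5
Step 9: insert 35 -> lo=[8, 11, 11, 19, 28] (size 5, max 28) hi=[35, 37, 40, 46] (size 4, min 35) -> median=28
Step 10: insert 14 -> lo=[8, 11, 11, 14, 19] (size 5, max 19) hi=[28, 35, 37, 40, 46] (size 5, min 28) -> median=23.5
Step 11: insert 41 -> lo=[8, 11, 11, 14, 19, 28] (size 6, max 28) hi=[35, 37, 40, 41, 46] (size 5, min 35) -> median=28
Step 12: insert 14 -> lo=[8, 11, 11, 14, 14, 19] (size 6, max 19) hi=[28, 35, 37, 40, 41, 46] (size 6, min 28) -> median=23.5
Step 13: insert 7 -> lo=[7, 8, 11, 11, 14, 14, 19] (size 7, max 19) hi=[28, 35, 37, 40, 41, 46] (size 6, min 28) -> median=19
Step 14: insert 11 -> lo=[7, 8, 11, 11, 11, 14, 14] (size 7, max 14) hi=[19, 28, 35, 37, 40, 41, 46] (size 7, min 19) -> median=16.5

Answer: 16.5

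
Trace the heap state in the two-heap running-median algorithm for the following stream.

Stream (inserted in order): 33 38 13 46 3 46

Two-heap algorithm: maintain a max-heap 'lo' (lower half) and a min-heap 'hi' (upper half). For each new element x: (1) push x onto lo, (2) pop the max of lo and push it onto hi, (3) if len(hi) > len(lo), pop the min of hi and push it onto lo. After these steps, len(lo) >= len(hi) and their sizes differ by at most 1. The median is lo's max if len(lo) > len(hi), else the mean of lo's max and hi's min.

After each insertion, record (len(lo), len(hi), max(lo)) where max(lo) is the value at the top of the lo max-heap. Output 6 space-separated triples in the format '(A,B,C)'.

Answer: (1,0,33) (1,1,33) (2,1,33) (2,2,33) (3,2,33) (3,3,33)

Derivation:
Step 1: insert 33 -> lo=[33] hi=[] -> (len(lo)=1, len(hi)=0, max(lo)=33)
Step 2: insert 38 -> lo=[33] hi=[38] -> (len(lo)=1, len(hi)=1, max(lo)=33)
Step 3: insert 13 -> lo=[13, 33] hi=[38] -> (len(lo)=2, len(hi)=1, max(lo)=33)
Step 4: insert 46 -> lo=[13, 33] hi=[38, 46] -> (len(lo)=2, len(hi)=2, max(lo)=33)
Step 5: insert 3 -> lo=[3, 13, 33] hi=[38, 46] -> (len(lo)=3, len(hi)=2, max(lo)=33)
Step 6: insert 46 -> lo=[3, 13, 33] hi=[38, 46, 46] -> (len(lo)=3, len(hi)=3, max(lo)=33)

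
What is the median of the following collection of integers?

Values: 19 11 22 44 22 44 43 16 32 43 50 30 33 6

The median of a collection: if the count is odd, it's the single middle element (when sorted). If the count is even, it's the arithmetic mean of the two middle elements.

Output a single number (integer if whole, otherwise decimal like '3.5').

Answer: 31

Derivation:
Step 1: insert 19 -> lo=[19] (size 1, max 19) hi=[] (size 0) -> median=19
Step 2: insert 11 -> lo=[11] (size 1, max 11) hi=[19] (size 1, min 19) -> median=15
Step 3: insert 22 -> lo=[11, 19] (size 2, max 19) hi=[22] (size 1, min 22) -> median=19
Step 4: insert 44 -> lo=[11, 19] (size 2, max 19) hi=[22, 44] (size 2, min 22) -> median=20.5
Step 5: insert 22 -> lo=[11, 19, 22] (size 3, max 22) hi=[22, 44] (size 2, min 22) -> median=22
Step 6: insert 44 -> lo=[11, 19, 22] (size 3, max 22) hi=[22, 44, 44] (size 3, min 22) -> median=22
Step 7: insert 43 -> lo=[11, 19, 22, 22] (size 4, max 22) hi=[43, 44, 44] (size 3, min 43) -> median=22
Step 8: insert 16 -> lo=[11, 16, 19, 22] (size 4, max 22) hi=[22, 43, 44, 44] (size 4, min 22) -> median=22
Step 9: insert 32 -> lo=[11, 16, 19, 22, 22] (size 5, max 22) hi=[32, 43, 44, 44] (size 4, min 32) -> median=22
Step 10: insert 43 -> lo=[11, 16, 19, 22, 22] (size 5, max 22) hi=[32, 43, 43, 44, 44] (size 5, min 32) -> median=27
Step 11: insert 50 -> lo=[11, 16, 19, 22, 22, 32] (size 6, max 32) hi=[43, 43, 44, 44, 50] (size 5, min 43) -> median=32
Step 12: insert 30 -> lo=[11, 16, 19, 22, 22, 30] (size 6, max 30) hi=[32, 43, 43, 44, 44, 50] (size 6, min 32) -> median=31
Step 13: insert 33 -> lo=[11, 16, 19, 22, 22, 30, 32] (size 7, max 32) hi=[33, 43, 43, 44, 44, 50] (size 6, min 33) -> median=32
Step 14: insert 6 -> lo=[6, 11, 16, 19, 22, 22, 30] (size 7, max 30) hi=[32, 33, 43, 43, 44, 44, 50] (size 7, min 32) -> median=31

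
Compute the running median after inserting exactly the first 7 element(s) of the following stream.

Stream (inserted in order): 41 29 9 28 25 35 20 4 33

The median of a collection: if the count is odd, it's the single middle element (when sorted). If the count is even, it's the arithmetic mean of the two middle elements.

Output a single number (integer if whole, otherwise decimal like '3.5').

Step 1: insert 41 -> lo=[41] (size 1, max 41) hi=[] (size 0) -> median=41
Step 2: insert 29 -> lo=[29] (size 1, max 29) hi=[41] (size 1, min 41) -> median=35
Step 3: insert 9 -> lo=[9, 29] (size 2, max 29) hi=[41] (size 1, min 41) -> median=29
Step 4: insert 28 -> lo=[9, 28] (size 2, max 28) hi=[29, 41] (size 2, min 29) -> median=28.5
Step 5: insert 25 -> lo=[9, 25, 28] (size 3, max 28) hi=[29, 41] (size 2, min 29) -> median=28
Step 6: insert 35 -> lo=[9, 25, 28] (size 3, max 28) hi=[29, 35, 41] (size 3, min 29) -> median=28.5
Step 7: insert 20 -> lo=[9, 20, 25, 28] (size 4, max 28) hi=[29, 35, 41] (size 3, min 29) -> median=28

Answer: 28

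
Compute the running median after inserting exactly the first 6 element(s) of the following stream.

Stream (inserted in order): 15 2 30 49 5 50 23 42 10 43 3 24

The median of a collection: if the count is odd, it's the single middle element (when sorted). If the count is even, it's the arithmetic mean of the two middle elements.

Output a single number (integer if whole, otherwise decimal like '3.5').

Step 1: insert 15 -> lo=[15] (size 1, max 15) hi=[] (size 0) -> median=15
Step 2: insert 2 -> lo=[2] (size 1, max 2) hi=[15] (size 1, min 15) -> median=8.5
Step 3: insert 30 -> lo=[2, 15] (size 2, max 15) hi=[30] (size 1, min 30) -> median=15
Step 4: insert 49 -> lo=[2, 15] (size 2, max 15) hi=[30, 49] (size 2, min 30) -> median=22.5
Step 5: insert 5 -> lo=[2, 5, 15] (size 3, max 15) hi=[30, 49] (size 2, min 30) -> median=15
Step 6: insert 50 -> lo=[2, 5, 15] (size 3, max 15) hi=[30, 49, 50] (size 3, min 30) -> median=22.5

Answer: 22.5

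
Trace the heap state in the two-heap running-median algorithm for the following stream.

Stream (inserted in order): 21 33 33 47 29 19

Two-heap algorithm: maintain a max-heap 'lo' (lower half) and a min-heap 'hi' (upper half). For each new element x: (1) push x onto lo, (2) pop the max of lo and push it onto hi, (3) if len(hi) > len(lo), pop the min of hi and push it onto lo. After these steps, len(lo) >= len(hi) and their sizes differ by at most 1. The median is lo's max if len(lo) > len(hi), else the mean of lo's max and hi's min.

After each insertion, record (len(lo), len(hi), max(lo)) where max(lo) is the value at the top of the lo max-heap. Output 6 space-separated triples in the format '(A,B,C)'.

Answer: (1,0,21) (1,1,21) (2,1,33) (2,2,33) (3,2,33) (3,3,29)

Derivation:
Step 1: insert 21 -> lo=[21] hi=[] -> (len(lo)=1, len(hi)=0, max(lo)=21)
Step 2: insert 33 -> lo=[21] hi=[33] -> (len(lo)=1, len(hi)=1, max(lo)=21)
Step 3: insert 33 -> lo=[21, 33] hi=[33] -> (len(lo)=2, len(hi)=1, max(lo)=33)
Step 4: insert 47 -> lo=[21, 33] hi=[33, 47] -> (len(lo)=2, len(hi)=2, max(lo)=33)
Step 5: insert 29 -> lo=[21, 29, 33] hi=[33, 47] -> (len(lo)=3, len(hi)=2, max(lo)=33)
Step 6: insert 19 -> lo=[19, 21, 29] hi=[33, 33, 47] -> (len(lo)=3, len(hi)=3, max(lo)=29)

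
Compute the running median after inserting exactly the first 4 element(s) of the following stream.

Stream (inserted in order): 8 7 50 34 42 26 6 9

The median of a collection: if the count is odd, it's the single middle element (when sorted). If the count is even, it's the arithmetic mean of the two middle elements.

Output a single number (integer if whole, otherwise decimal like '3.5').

Answer: 21

Derivation:
Step 1: insert 8 -> lo=[8] (size 1, max 8) hi=[] (size 0) -> median=8
Step 2: insert 7 -> lo=[7] (size 1, max 7) hi=[8] (size 1, min 8) -> median=7.5
Step 3: insert 50 -> lo=[7, 8] (size 2, max 8) hi=[50] (size 1, min 50) -> median=8
Step 4: insert 34 -> lo=[7, 8] (size 2, max 8) hi=[34, 50] (size 2, min 34) -> median=21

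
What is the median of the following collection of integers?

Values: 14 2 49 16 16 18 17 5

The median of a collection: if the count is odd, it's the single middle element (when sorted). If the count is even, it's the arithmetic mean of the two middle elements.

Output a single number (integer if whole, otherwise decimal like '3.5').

Answer: 16

Derivation:
Step 1: insert 14 -> lo=[14] (size 1, max 14) hi=[] (size 0) -> median=14
Step 2: insert 2 -> lo=[2] (size 1, max 2) hi=[14] (size 1, min 14) -> median=8
Step 3: insert 49 -> lo=[2, 14] (size 2, max 14) hi=[49] (size 1, min 49) -> median=14
Step 4: insert 16 -> lo=[2, 14] (size 2, max 14) hi=[16, 49] (size 2, min 16) -> median=15
Step 5: insert 16 -> lo=[2, 14, 16] (size 3, max 16) hi=[16, 49] (size 2, min 16) -> median=16
Step 6: insert 18 -> lo=[2, 14, 16] (size 3, max 16) hi=[16, 18, 49] (size 3, min 16) -> median=16
Step 7: insert 17 -> lo=[2, 14, 16, 16] (size 4, max 16) hi=[17, 18, 49] (size 3, min 17) -> median=16
Step 8: insert 5 -> lo=[2, 5, 14, 16] (size 4, max 16) hi=[16, 17, 18, 49] (size 4, min 16) -> median=16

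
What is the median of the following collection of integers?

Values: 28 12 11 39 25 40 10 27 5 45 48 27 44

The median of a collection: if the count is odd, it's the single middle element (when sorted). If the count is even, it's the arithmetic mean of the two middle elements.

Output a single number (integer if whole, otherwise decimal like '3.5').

Step 1: insert 28 -> lo=[28] (size 1, max 28) hi=[] (size 0) -> median=28
Step 2: insert 12 -> lo=[12] (size 1, max 12) hi=[28] (size 1, min 28) -> median=20
Step 3: insert 11 -> lo=[11, 12] (size 2, max 12) hi=[28] (size 1, min 28) -> median=12
Step 4: insert 39 -> lo=[11, 12] (size 2, max 12) hi=[28, 39] (size 2, min 28) -> median=20
Step 5: insert 25 -> lo=[11, 12, 25] (size 3, max 25) hi=[28, 39] (size 2, min 28) -> median=25
Step 6: insert 40 -> lo=[11, 12, 25] (size 3, max 25) hi=[28, 39, 40] (size 3, min 28) -> median=26.5
Step 7: insert 10 -> lo=[10, 11, 12, 25] (size 4, max 25) hi=[28, 39, 40] (size 3, min 28) -> median=25
Step 8: insert 27 -> lo=[10, 11, 12, 25] (size 4, max 25) hi=[27, 28, 39, 40] (size 4, min 27) -> median=26
Step 9: insert 5 -> lo=[5, 10, 11, 12, 25] (size 5, max 25) hi=[27, 28, 39, 40] (size 4, min 27) -> median=25
Step 10: insert 45 -> lo=[5, 10, 11, 12, 25] (size 5, max 25) hi=[27, 28, 39, 40, 45] (size 5, min 27) -> median=26
Step 11: insert 48 -> lo=[5, 10, 11, 12, 25, 27] (size 6, max 27) hi=[28, 39, 40, 45, 48] (size 5, min 28) -> median=27
Step 12: insert 27 -> lo=[5, 10, 11, 12, 25, 27] (size 6, max 27) hi=[27, 28, 39, 40, 45, 48] (size 6, min 27) -> median=27
Step 13: insert 44 -> lo=[5, 10, 11, 12, 25, 27, 27] (size 7, max 27) hi=[28, 39, 40, 44, 45, 48] (size 6, min 28) -> median=27

Answer: 27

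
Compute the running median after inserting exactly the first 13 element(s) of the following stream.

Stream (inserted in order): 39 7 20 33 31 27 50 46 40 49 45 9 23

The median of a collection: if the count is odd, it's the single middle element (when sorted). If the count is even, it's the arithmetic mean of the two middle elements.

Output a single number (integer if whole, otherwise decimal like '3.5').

Step 1: insert 39 -> lo=[39] (size 1, max 39) hi=[] (size 0) -> median=39
Step 2: insert 7 -> lo=[7] (size 1, max 7) hi=[39] (size 1, min 39) -> median=23
Step 3: insert 20 -> lo=[7, 20] (size 2, max 20) hi=[39] (size 1, min 39) -> median=20
Step 4: insert 33 -> lo=[7, 20] (size 2, max 20) hi=[33, 39] (size 2, min 33) -> median=26.5
Step 5: insert 31 -> lo=[7, 20, 31] (size 3, max 31) hi=[33, 39] (size 2, min 33) -> median=31
Step 6: insert 27 -> lo=[7, 20, 27] (size 3, max 27) hi=[31, 33, 39] (size 3, min 31) -> median=29
Step 7: insert 50 -> lo=[7, 20, 27, 31] (size 4, max 31) hi=[33, 39, 50] (size 3, min 33) -> median=31
Step 8: insert 46 -> lo=[7, 20, 27, 31] (size 4, max 31) hi=[33, 39, 46, 50] (size 4, min 33) -> median=32
Step 9: insert 40 -> lo=[7, 20, 27, 31, 33] (size 5, max 33) hi=[39, 40, 46, 50] (size 4, min 39) -> median=33
Step 10: insert 49 -> lo=[7, 20, 27, 31, 33] (size 5, max 33) hi=[39, 40, 46, 49, 50] (size 5, min 39) -> median=36
Step 11: insert 45 -> lo=[7, 20, 27, 31, 33, 39] (size 6, max 39) hi=[40, 45, 46, 49, 50] (size 5, min 40) -> median=39
Step 12: insert 9 -> lo=[7, 9, 20, 27, 31, 33] (size 6, max 33) hi=[39, 40, 45, 46, 49, 50] (size 6, min 39) -> median=36
Step 13: insert 23 -> lo=[7, 9, 20, 23, 27, 31, 33] (size 7, max 33) hi=[39, 40, 45, 46, 49, 50] (size 6, min 39) -> median=33

Answer: 33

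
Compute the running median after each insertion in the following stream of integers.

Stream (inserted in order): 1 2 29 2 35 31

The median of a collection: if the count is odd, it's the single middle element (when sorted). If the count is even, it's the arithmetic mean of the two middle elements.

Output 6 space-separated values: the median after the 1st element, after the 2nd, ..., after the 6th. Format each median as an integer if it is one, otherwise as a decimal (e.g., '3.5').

Step 1: insert 1 -> lo=[1] (size 1, max 1) hi=[] (size 0) -> median=1
Step 2: insert 2 -> lo=[1] (size 1, max 1) hi=[2] (size 1, min 2) -> median=1.5
Step 3: insert 29 -> lo=[1, 2] (size 2, max 2) hi=[29] (size 1, min 29) -> median=2
Step 4: insert 2 -> lo=[1, 2] (size 2, max 2) hi=[2, 29] (size 2, min 2) -> median=2
Step 5: insert 35 -> lo=[1, 2, 2] (size 3, max 2) hi=[29, 35] (size 2, min 29) -> median=2
Step 6: insert 31 -> lo=[1, 2, 2] (size 3, max 2) hi=[29, 31, 35] (size 3, min 29) -> median=15.5

Answer: 1 1.5 2 2 2 15.5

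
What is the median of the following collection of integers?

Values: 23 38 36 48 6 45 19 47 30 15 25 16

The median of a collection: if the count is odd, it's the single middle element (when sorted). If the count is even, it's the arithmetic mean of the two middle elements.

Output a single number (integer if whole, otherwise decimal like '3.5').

Step 1: insert 23 -> lo=[23] (size 1, max 23) hi=[] (size 0) -> median=23
Step 2: insert 38 -> lo=[23] (size 1, max 23) hi=[38] (size 1, min 38) -> median=30.5
Step 3: insert 36 -> lo=[23, 36] (size 2, max 36) hi=[38] (size 1, min 38) -> median=36
Step 4: insert 48 -> lo=[23, 36] (size 2, max 36) hi=[38, 48] (size 2, min 38) -> median=37
Step 5: insert 6 -> lo=[6, 23, 36] (size 3, max 36) hi=[38, 48] (size 2, min 38) -> median=36
Step 6: insert 45 -> lo=[6, 23, 36] (size 3, max 36) hi=[38, 45, 48] (size 3, min 38) -> median=37
Step 7: insert 19 -> lo=[6, 19, 23, 36] (size 4, max 36) hi=[38, 45, 48] (size 3, min 38) -> median=36
Step 8: insert 47 -> lo=[6, 19, 23, 36] (size 4, max 36) hi=[38, 45, 47, 48] (size 4, min 38) -> median=37
Step 9: insert 30 -> lo=[6, 19, 23, 30, 36] (size 5, max 36) hi=[38, 45, 47, 48] (size 4, min 38) -> median=36
Step 10: insert 15 -> lo=[6, 15, 19, 23, 30] (size 5, max 30) hi=[36, 38, 45, 47, 48] (size 5, min 36) -> median=33
Step 11: insert 25 -> lo=[6, 15, 19, 23, 25, 30] (size 6, max 30) hi=[36, 38, 45, 47, 48] (size 5, min 36) -> median=30
Step 12: insert 16 -> lo=[6, 15, 16, 19, 23, 25] (size 6, max 25) hi=[30, 36, 38, 45, 47, 48] (size 6, min 30) -> median=27.5

Answer: 27.5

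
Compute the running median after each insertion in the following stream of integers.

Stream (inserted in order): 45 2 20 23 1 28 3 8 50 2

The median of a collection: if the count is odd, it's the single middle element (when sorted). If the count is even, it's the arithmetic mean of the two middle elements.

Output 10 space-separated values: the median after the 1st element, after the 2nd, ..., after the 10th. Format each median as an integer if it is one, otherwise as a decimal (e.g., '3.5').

Step 1: insert 45 -> lo=[45] (size 1, max 45) hi=[] (size 0) -> median=45
Step 2: insert 2 -> lo=[2] (size 1, max 2) hi=[45] (size 1, min 45) -> median=23.5
Step 3: insert 20 -> lo=[2, 20] (size 2, max 20) hi=[45] (size 1, min 45) -> median=20
Step 4: insert 23 -> lo=[2, 20] (size 2, max 20) hi=[23, 45] (size 2, min 23) -> median=21.5
Step 5: insert 1 -> lo=[1, 2, 20] (size 3, max 20) hi=[23, 45] (size 2, min 23) -> median=20
Step 6: insert 28 -> lo=[1, 2, 20] (size 3, max 20) hi=[23, 28, 45] (size 3, min 23) -> median=21.5
Step 7: insert 3 -> lo=[1, 2, 3, 20] (size 4, max 20) hi=[23, 28, 45] (size 3, min 23) -> median=20
Step 8: insert 8 -> lo=[1, 2, 3, 8] (size 4, max 8) hi=[20, 23, 28, 45] (size 4, min 20) -> median=14
Step 9: insert 50 -> lo=[1, 2, 3, 8, 20] (size 5, max 20) hi=[23, 28, 45, 50] (size 4, min 23) -> median=20
Step 10: insert 2 -> lo=[1, 2, 2, 3, 8] (size 5, max 8) hi=[20, 23, 28, 45, 50] (size 5, min 20) -> median=14

Answer: 45 23.5 20 21.5 20 21.5 20 14 20 14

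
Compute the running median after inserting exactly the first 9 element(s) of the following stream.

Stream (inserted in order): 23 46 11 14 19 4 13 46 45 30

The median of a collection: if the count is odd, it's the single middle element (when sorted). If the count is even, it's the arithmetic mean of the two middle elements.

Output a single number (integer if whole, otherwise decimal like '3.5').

Answer: 19

Derivation:
Step 1: insert 23 -> lo=[23] (size 1, max 23) hi=[] (size 0) -> median=23
Step 2: insert 46 -> lo=[23] (size 1, max 23) hi=[46] (size 1, min 46) -> median=34.5
Step 3: insert 11 -> lo=[11, 23] (size 2, max 23) hi=[46] (size 1, min 46) -> median=23
Step 4: insert 14 -> lo=[11, 14] (size 2, max 14) hi=[23, 46] (size 2, min 23) -> median=18.5
Step 5: insert 19 -> lo=[11, 14, 19] (size 3, max 19) hi=[23, 46] (size 2, min 23) -> median=19
Step 6: insert 4 -> lo=[4, 11, 14] (size 3, max 14) hi=[19, 23, 46] (size 3, min 19) -> median=16.5
Step 7: insert 13 -> lo=[4, 11, 13, 14] (size 4, max 14) hi=[19, 23, 46] (size 3, min 19) -> median=14
Step 8: insert 46 -> lo=[4, 11, 13, 14] (size 4, max 14) hi=[19, 23, 46, 46] (size 4, min 19) -> median=16.5
Step 9: insert 45 -> lo=[4, 11, 13, 14, 19] (size 5, max 19) hi=[23, 45, 46, 46] (size 4, min 23) -> median=19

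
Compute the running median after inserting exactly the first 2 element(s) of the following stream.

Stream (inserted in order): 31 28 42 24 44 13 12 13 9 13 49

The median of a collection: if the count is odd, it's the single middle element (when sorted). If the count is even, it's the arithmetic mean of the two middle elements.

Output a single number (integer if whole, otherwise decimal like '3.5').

Step 1: insert 31 -> lo=[31] (size 1, max 31) hi=[] (size 0) -> median=31
Step 2: insert 28 -> lo=[28] (size 1, max 28) hi=[31] (size 1, min 31) -> median=29.5

Answer: 29.5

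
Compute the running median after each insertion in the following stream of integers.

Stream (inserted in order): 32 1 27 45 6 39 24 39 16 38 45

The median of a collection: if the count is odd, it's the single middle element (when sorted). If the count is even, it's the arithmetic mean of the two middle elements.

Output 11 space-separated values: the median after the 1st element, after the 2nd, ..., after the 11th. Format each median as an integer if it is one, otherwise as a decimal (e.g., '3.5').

Answer: 32 16.5 27 29.5 27 29.5 27 29.5 27 29.5 32

Derivation:
Step 1: insert 32 -> lo=[32] (size 1, max 32) hi=[] (size 0) -> median=32
Step 2: insert 1 -> lo=[1] (size 1, max 1) hi=[32] (size 1, min 32) -> median=16.5
Step 3: insert 27 -> lo=[1, 27] (size 2, max 27) hi=[32] (size 1, min 32) -> median=27
Step 4: insert 45 -> lo=[1, 27] (size 2, max 27) hi=[32, 45] (size 2, min 32) -> median=29.5
Step 5: insert 6 -> lo=[1, 6, 27] (size 3, max 27) hi=[32, 45] (size 2, min 32) -> median=27
Step 6: insert 39 -> lo=[1, 6, 27] (size 3, max 27) hi=[32, 39, 45] (size 3, min 32) -> median=29.5
Step 7: insert 24 -> lo=[1, 6, 24, 27] (size 4, max 27) hi=[32, 39, 45] (size 3, min 32) -> median=27
Step 8: insert 39 -> lo=[1, 6, 24, 27] (size 4, max 27) hi=[32, 39, 39, 45] (size 4, min 32) -> median=29.5
Step 9: insert 16 -> lo=[1, 6, 16, 24, 27] (size 5, max 27) hi=[32, 39, 39, 45] (size 4, min 32) -> median=27
Step 10: insert 38 -> lo=[1, 6, 16, 24, 27] (size 5, max 27) hi=[32, 38, 39, 39, 45] (size 5, min 32) -> median=29.5
Step 11: insert 45 -> lo=[1, 6, 16, 24, 27, 32] (size 6, max 32) hi=[38, 39, 39, 45, 45] (size 5, min 38) -> median=32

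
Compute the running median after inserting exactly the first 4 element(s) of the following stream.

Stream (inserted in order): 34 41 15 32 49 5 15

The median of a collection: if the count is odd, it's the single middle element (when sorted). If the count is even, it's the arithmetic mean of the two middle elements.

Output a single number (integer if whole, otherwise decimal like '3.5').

Answer: 33

Derivation:
Step 1: insert 34 -> lo=[34] (size 1, max 34) hi=[] (size 0) -> median=34
Step 2: insert 41 -> lo=[34] (size 1, max 34) hi=[41] (size 1, min 41) -> median=37.5
Step 3: insert 15 -> lo=[15, 34] (size 2, max 34) hi=[41] (size 1, min 41) -> median=34
Step 4: insert 32 -> lo=[15, 32] (size 2, max 32) hi=[34, 41] (size 2, min 34) -> median=33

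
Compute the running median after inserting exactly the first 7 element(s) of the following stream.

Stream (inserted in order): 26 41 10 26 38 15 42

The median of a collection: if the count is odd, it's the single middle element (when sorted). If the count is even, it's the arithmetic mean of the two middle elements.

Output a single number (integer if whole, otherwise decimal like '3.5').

Step 1: insert 26 -> lo=[26] (size 1, max 26) hi=[] (size 0) -> median=26
Step 2: insert 41 -> lo=[26] (size 1, max 26) hi=[41] (size 1, min 41) -> median=33.5
Step 3: insert 10 -> lo=[10, 26] (size 2, max 26) hi=[41] (size 1, min 41) -> median=26
Step 4: insert 26 -> lo=[10, 26] (size 2, max 26) hi=[26, 41] (size 2, min 26) -> median=26
Step 5: insert 38 -> lo=[10, 26, 26] (size 3, max 26) hi=[38, 41] (size 2, min 38) -> median=26
Step 6: insert 15 -> lo=[10, 15, 26] (size 3, max 26) hi=[26, 38, 41] (size 3, min 26) -> median=26
Step 7: insert 42 -> lo=[10, 15, 26, 26] (size 4, max 26) hi=[38, 41, 42] (size 3, min 38) -> median=26

Answer: 26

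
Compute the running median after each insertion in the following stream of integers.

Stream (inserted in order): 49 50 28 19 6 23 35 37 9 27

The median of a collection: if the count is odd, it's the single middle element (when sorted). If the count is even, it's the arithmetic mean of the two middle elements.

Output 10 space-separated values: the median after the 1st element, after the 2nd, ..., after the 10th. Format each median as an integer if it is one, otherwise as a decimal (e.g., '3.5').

Step 1: insert 49 -> lo=[49] (size 1, max 49) hi=[] (size 0) -> median=49
Step 2: insert 50 -> lo=[49] (size 1, max 49) hi=[50] (size 1, min 50) -> median=49.5
Step 3: insert 28 -> lo=[28, 49] (size 2, max 49) hi=[50] (size 1, min 50) -> median=49
Step 4: insert 19 -> lo=[19, 28] (size 2, max 28) hi=[49, 50] (size 2, min 49) -> median=38.5
Step 5: insert 6 -> lo=[6, 19, 28] (size 3, max 28) hi=[49, 50] (size 2, min 49) -> median=28
Step 6: insert 23 -> lo=[6, 19, 23] (size 3, max 23) hi=[28, 49, 50] (size 3, min 28) -> median=25.5
Step 7: insert 35 -> lo=[6, 19, 23, 28] (size 4, max 28) hi=[35, 49, 50] (size 3, min 35) -> median=28
Step 8: insert 37 -> lo=[6, 19, 23, 28] (size 4, max 28) hi=[35, 37, 49, 50] (size 4, min 35) -> median=31.5
Step 9: insert 9 -> lo=[6, 9, 19, 23, 28] (size 5, max 28) hi=[35, 37, 49, 50] (size 4, min 35) -> median=28
Step 10: insert 27 -> lo=[6, 9, 19, 23, 27] (size 5, max 27) hi=[28, 35, 37, 49, 50] (size 5, min 28) -> median=27.5

Answer: 49 49.5 49 38.5 28 25.5 28 31.5 28 27.5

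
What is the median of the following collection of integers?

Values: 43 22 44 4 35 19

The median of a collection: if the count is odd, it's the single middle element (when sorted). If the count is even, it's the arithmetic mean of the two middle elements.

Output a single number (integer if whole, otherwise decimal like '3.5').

Step 1: insert 43 -> lo=[43] (size 1, max 43) hi=[] (size 0) -> median=43
Step 2: insert 22 -> lo=[22] (size 1, max 22) hi=[43] (size 1, min 43) -> median=32.5
Step 3: insert 44 -> lo=[22, 43] (size 2, max 43) hi=[44] (size 1, min 44) -> median=43
Step 4: insert 4 -> lo=[4, 22] (size 2, max 22) hi=[43, 44] (size 2, min 43) -> median=32.5
Step 5: insert 35 -> lo=[4, 22, 35] (size 3, max 35) hi=[43, 44] (size 2, min 43) -> median=35
Step 6: insert 19 -> lo=[4, 19, 22] (size 3, max 22) hi=[35, 43, 44] (size 3, min 35) -> median=28.5

Answer: 28.5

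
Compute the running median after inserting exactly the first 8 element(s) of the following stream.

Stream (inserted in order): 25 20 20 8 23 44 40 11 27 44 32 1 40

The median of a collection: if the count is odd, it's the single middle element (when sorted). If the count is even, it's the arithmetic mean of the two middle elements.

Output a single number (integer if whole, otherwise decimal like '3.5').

Answer: 21.5

Derivation:
Step 1: insert 25 -> lo=[25] (size 1, max 25) hi=[] (size 0) -> median=25
Step 2: insert 20 -> lo=[20] (size 1, max 20) hi=[25] (size 1, min 25) -> median=22.5
Step 3: insert 20 -> lo=[20, 20] (size 2, max 20) hi=[25] (size 1, min 25) -> median=20
Step 4: insert 8 -> lo=[8, 20] (size 2, max 20) hi=[20, 25] (size 2, min 20) -> median=20
Step 5: insert 23 -> lo=[8, 20, 20] (size 3, max 20) hi=[23, 25] (size 2, min 23) -> median=20
Step 6: insert 44 -> lo=[8, 20, 20] (size 3, max 20) hi=[23, 25, 44] (size 3, min 23) -> median=21.5
Step 7: insert 40 -> lo=[8, 20, 20, 23] (size 4, max 23) hi=[25, 40, 44] (size 3, min 25) -> median=23
Step 8: insert 11 -> lo=[8, 11, 20, 20] (size 4, max 20) hi=[23, 25, 40, 44] (size 4, min 23) -> median=21.5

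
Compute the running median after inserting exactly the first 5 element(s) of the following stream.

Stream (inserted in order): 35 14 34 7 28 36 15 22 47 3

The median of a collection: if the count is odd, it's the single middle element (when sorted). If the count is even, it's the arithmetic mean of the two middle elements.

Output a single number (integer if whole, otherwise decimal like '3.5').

Answer: 28

Derivation:
Step 1: insert 35 -> lo=[35] (size 1, max 35) hi=[] (size 0) -> median=35
Step 2: insert 14 -> lo=[14] (size 1, max 14) hi=[35] (size 1, min 35) -> median=24.5
Step 3: insert 34 -> lo=[14, 34] (size 2, max 34) hi=[35] (size 1, min 35) -> median=34
Step 4: insert 7 -> lo=[7, 14] (size 2, max 14) hi=[34, 35] (size 2, min 34) -> median=24
Step 5: insert 28 -> lo=[7, 14, 28] (size 3, max 28) hi=[34, 35] (size 2, min 34) -> median=28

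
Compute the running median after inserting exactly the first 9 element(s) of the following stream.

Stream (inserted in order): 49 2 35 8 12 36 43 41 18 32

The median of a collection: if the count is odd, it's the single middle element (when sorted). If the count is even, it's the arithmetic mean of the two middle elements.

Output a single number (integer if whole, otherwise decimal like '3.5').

Step 1: insert 49 -> lo=[49] (size 1, max 49) hi=[] (size 0) -> median=49
Step 2: insert 2 -> lo=[2] (size 1, max 2) hi=[49] (size 1, min 49) -> median=25.5
Step 3: insert 35 -> lo=[2, 35] (size 2, max 35) hi=[49] (size 1, min 49) -> median=35
Step 4: insert 8 -> lo=[2, 8] (size 2, max 8) hi=[35, 49] (size 2, min 35) -> median=21.5
Step 5: insert 12 -> lo=[2, 8, 12] (size 3, max 12) hi=[35, 49] (size 2, min 35) -> median=12
Step 6: insert 36 -> lo=[2, 8, 12] (size 3, max 12) hi=[35, 36, 49] (size 3, min 35) -> median=23.5
Step 7: insert 43 -> lo=[2, 8, 12, 35] (size 4, max 35) hi=[36, 43, 49] (size 3, min 36) -> median=35
Step 8: insert 41 -> lo=[2, 8, 12, 35] (size 4, max 35) hi=[36, 41, 43, 49] (size 4, min 36) -> median=35.5
Step 9: insert 18 -> lo=[2, 8, 12, 18, 35] (size 5, max 35) hi=[36, 41, 43, 49] (size 4, min 36) -> median=35

Answer: 35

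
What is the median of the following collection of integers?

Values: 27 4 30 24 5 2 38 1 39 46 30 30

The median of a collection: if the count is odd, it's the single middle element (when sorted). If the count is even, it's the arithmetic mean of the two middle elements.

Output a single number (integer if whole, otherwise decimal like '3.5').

Answer: 28.5

Derivation:
Step 1: insert 27 -> lo=[27] (size 1, max 27) hi=[] (size 0) -> median=27
Step 2: insert 4 -> lo=[4] (size 1, max 4) hi=[27] (size 1, min 27) -> median=15.5
Step 3: insert 30 -> lo=[4, 27] (size 2, max 27) hi=[30] (size 1, min 30) -> median=27
Step 4: insert 24 -> lo=[4, 24] (size 2, max 24) hi=[27, 30] (size 2, min 27) -> median=25.5
Step 5: insert 5 -> lo=[4, 5, 24] (size 3, max 24) hi=[27, 30] (size 2, min 27) -> median=24
Step 6: insert 2 -> lo=[2, 4, 5] (size 3, max 5) hi=[24, 27, 30] (size 3, min 24) -> median=14.5
Step 7: insert 38 -> lo=[2, 4, 5, 24] (size 4, max 24) hi=[27, 30, 38] (size 3, min 27) -> median=24
Step 8: insert 1 -> lo=[1, 2, 4, 5] (size 4, max 5) hi=[24, 27, 30, 38] (size 4, min 24) -> median=14.5
Step 9: insert 39 -> lo=[1, 2, 4, 5, 24] (size 5, max 24) hi=[27, 30, 38, 39] (size 4, min 27) -> median=24
Step 10: insert 46 -> lo=[1, 2, 4, 5, 24] (size 5, max 24) hi=[27, 30, 38, 39, 46] (size 5, min 27) -> median=25.5
Step 11: insert 30 -> lo=[1, 2, 4, 5, 24, 27] (size 6, max 27) hi=[30, 30, 38, 39, 46] (size 5, min 30) -> median=27
Step 12: insert 30 -> lo=[1, 2, 4, 5, 24, 27] (size 6, max 27) hi=[30, 30, 30, 38, 39, 46] (size 6, min 30) -> median=28.5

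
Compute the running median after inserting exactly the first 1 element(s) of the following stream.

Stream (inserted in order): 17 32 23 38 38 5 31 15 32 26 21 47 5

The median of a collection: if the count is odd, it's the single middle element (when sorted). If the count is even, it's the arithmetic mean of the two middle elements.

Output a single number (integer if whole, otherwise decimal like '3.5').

Step 1: insert 17 -> lo=[17] (size 1, max 17) hi=[] (size 0) -> median=17

Answer: 17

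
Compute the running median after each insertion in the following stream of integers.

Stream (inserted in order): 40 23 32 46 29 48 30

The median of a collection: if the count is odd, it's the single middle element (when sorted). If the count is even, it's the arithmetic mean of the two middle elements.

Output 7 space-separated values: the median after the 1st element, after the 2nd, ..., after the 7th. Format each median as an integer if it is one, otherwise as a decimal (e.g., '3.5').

Step 1: insert 40 -> lo=[40] (size 1, max 40) hi=[] (size 0) -> median=40
Step 2: insert 23 -> lo=[23] (size 1, max 23) hi=[40] (size 1, min 40) -> median=31.5
Step 3: insert 32 -> lo=[23, 32] (size 2, max 32) hi=[40] (size 1, min 40) -> median=32
Step 4: insert 46 -> lo=[23, 32] (size 2, max 32) hi=[40, 46] (size 2, min 40) -> median=36
Step 5: insert 29 -> lo=[23, 29, 32] (size 3, max 32) hi=[40, 46] (size 2, min 40) -> median=32
Step 6: insert 48 -> lo=[23, 29, 32] (size 3, max 32) hi=[40, 46, 48] (size 3, min 40) -> median=36
Step 7: insert 30 -> lo=[23, 29, 30, 32] (size 4, max 32) hi=[40, 46, 48] (size 3, min 40) -> median=32

Answer: 40 31.5 32 36 32 36 32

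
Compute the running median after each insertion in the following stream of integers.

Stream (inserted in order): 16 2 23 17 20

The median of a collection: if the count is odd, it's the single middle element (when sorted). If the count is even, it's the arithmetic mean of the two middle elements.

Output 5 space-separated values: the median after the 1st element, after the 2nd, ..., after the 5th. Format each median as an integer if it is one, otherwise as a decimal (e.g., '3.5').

Answer: 16 9 16 16.5 17

Derivation:
Step 1: insert 16 -> lo=[16] (size 1, max 16) hi=[] (size 0) -> median=16
Step 2: insert 2 -> lo=[2] (size 1, max 2) hi=[16] (size 1, min 16) -> median=9
Step 3: insert 23 -> lo=[2, 16] (size 2, max 16) hi=[23] (size 1, min 23) -> median=16
Step 4: insert 17 -> lo=[2, 16] (size 2, max 16) hi=[17, 23] (size 2, min 17) -> median=16.5
Step 5: insert 20 -> lo=[2, 16, 17] (size 3, max 17) hi=[20, 23] (size 2, min 20) -> median=17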